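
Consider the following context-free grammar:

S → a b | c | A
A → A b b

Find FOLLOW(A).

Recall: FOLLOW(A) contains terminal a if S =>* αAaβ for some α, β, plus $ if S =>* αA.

We compute FOLLOW(A) using the standard algorithm.
FOLLOW(S) starts with {$}.
FIRST(A) = {}
FIRST(S) = {a, c}
FOLLOW(A) = {$, b}
FOLLOW(S) = {$}
Therefore, FOLLOW(A) = {$, b}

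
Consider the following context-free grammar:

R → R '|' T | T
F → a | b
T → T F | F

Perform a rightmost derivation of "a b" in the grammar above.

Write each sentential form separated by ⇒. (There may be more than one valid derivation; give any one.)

R ⇒ T ⇒ T F ⇒ T b ⇒ F b ⇒ a b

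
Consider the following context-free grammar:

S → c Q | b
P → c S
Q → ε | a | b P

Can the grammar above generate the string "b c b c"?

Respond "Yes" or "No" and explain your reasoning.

No - no valid derivation exists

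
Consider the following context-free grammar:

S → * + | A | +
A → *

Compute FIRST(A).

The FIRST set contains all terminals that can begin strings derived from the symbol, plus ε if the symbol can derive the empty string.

We compute FIRST(A) using the standard algorithm.
FIRST(A) = {*}
FIRST(S) = {*, +}
Therefore, FIRST(A) = {*}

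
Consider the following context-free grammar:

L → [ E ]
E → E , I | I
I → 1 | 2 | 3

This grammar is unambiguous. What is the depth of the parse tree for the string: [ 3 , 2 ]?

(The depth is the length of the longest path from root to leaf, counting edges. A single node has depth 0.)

4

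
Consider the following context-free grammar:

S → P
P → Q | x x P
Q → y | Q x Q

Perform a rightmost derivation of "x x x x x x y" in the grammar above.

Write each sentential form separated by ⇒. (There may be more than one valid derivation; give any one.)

S ⇒ P ⇒ x x P ⇒ x x x x P ⇒ x x x x x x P ⇒ x x x x x x Q ⇒ x x x x x x y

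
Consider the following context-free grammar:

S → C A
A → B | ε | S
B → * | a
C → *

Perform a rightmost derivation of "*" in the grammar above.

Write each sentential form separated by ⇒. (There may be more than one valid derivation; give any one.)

S ⇒ C A ⇒ C ⇒ *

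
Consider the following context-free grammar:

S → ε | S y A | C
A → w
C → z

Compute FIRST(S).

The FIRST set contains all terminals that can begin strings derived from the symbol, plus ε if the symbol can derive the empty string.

We compute FIRST(S) using the standard algorithm.
FIRST(A) = {w}
FIRST(C) = {z}
FIRST(S) = {y, z, ε}
Therefore, FIRST(S) = {y, z, ε}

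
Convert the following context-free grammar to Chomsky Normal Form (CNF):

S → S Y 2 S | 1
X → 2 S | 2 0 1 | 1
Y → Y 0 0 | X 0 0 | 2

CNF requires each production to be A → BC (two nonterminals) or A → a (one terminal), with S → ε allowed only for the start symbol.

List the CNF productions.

T2 → 2; S → 1; T0 → 0; T1 → 1; X → 1; Y → 2; S → S X0; X0 → Y X1; X1 → T2 S; X → T2 S; X → T2 X2; X2 → T0 T1; Y → Y X3; X3 → T0 T0; Y → X X4; X4 → T0 T0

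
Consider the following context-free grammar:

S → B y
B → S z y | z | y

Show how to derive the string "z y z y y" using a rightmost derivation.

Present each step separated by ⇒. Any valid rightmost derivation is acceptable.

S ⇒ B y ⇒ S z y y ⇒ B y z y y ⇒ z y z y y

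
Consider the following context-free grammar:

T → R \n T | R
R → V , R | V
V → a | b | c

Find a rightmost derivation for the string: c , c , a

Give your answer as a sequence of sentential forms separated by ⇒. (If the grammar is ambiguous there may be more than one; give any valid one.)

T ⇒ R ⇒ V , R ⇒ V , V , R ⇒ V , V , V ⇒ V , V , a ⇒ V , c , a ⇒ c , c , a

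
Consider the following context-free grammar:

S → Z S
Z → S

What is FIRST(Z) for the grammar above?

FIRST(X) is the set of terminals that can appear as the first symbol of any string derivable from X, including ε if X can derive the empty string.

We compute FIRST(Z) using the standard algorithm.
FIRST(S) = {}
FIRST(Z) = {}
Therefore, FIRST(Z) = {}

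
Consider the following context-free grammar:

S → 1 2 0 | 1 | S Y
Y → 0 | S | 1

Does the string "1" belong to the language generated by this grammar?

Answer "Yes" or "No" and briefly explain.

Yes - a valid derivation exists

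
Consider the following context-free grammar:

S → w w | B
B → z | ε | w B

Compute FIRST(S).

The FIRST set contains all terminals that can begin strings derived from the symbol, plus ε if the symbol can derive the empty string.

We compute FIRST(S) using the standard algorithm.
FIRST(B) = {w, z, ε}
FIRST(S) = {w, z, ε}
Therefore, FIRST(S) = {w, z, ε}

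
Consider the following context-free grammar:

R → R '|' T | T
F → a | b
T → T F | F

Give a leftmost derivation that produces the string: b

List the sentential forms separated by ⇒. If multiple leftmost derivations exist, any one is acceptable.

R ⇒ T ⇒ F ⇒ b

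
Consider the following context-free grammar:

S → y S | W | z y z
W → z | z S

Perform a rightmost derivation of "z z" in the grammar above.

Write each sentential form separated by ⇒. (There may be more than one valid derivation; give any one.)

S ⇒ W ⇒ z S ⇒ z W ⇒ z z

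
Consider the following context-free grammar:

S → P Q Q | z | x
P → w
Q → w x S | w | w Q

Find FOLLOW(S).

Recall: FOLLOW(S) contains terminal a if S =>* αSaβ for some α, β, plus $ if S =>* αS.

We compute FOLLOW(S) using the standard algorithm.
FOLLOW(S) starts with {$}.
FIRST(P) = {w}
FIRST(Q) = {w}
FIRST(S) = {w, x, z}
FOLLOW(P) = {w}
FOLLOW(Q) = {$, w}
FOLLOW(S) = {$, w}
Therefore, FOLLOW(S) = {$, w}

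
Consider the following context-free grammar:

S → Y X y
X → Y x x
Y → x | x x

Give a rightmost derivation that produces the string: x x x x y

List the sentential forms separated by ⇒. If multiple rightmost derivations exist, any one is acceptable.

S ⇒ Y X y ⇒ Y Y x x y ⇒ Y x x x y ⇒ x x x x y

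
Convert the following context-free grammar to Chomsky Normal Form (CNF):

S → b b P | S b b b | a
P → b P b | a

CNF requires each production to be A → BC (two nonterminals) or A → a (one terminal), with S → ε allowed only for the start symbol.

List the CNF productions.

TB → b; S → a; P → a; S → TB X0; X0 → TB P; S → S X1; X1 → TB X2; X2 → TB TB; P → TB X3; X3 → P TB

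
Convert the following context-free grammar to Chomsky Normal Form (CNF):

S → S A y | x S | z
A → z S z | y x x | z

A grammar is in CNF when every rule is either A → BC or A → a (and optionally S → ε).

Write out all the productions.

TY → y; TX → x; S → z; TZ → z; A → z; S → S X0; X0 → A TY; S → TX S; A → TZ X1; X1 → S TZ; A → TY X2; X2 → TX TX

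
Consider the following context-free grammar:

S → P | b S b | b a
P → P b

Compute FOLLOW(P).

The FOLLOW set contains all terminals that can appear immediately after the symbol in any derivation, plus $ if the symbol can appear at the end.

We compute FOLLOW(P) using the standard algorithm.
FOLLOW(S) starts with {$}.
FIRST(P) = {}
FIRST(S) = {b}
FOLLOW(P) = {$, b}
FOLLOW(S) = {$, b}
Therefore, FOLLOW(P) = {$, b}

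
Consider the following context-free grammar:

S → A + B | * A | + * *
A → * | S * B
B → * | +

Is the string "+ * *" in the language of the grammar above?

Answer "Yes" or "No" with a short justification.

Yes - a valid derivation exists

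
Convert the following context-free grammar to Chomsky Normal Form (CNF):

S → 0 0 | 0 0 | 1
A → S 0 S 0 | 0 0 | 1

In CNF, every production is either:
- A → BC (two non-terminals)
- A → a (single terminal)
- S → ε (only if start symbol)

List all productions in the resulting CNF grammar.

T0 → 0; S → 1; A → 1; S → T0 T0; S → T0 T0; A → S X0; X0 → T0 X1; X1 → S T0; A → T0 T0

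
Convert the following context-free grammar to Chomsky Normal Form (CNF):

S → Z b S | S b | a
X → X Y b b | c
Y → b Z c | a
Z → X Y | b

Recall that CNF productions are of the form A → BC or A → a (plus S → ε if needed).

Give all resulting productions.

TB → b; S → a; X → c; TC → c; Y → a; Z → b; S → Z X0; X0 → TB S; S → S TB; X → X X1; X1 → Y X2; X2 → TB TB; Y → TB X3; X3 → Z TC; Z → X Y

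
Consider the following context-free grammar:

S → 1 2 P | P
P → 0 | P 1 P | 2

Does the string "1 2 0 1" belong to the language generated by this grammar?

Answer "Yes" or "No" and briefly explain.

No - no valid derivation exists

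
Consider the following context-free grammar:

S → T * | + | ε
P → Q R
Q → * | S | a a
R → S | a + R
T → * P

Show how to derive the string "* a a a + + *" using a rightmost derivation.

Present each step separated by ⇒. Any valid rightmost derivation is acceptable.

S ⇒ T * ⇒ * P * ⇒ * Q R * ⇒ * Q a + R * ⇒ * Q a + S * ⇒ * Q a + + * ⇒ * a a a + + *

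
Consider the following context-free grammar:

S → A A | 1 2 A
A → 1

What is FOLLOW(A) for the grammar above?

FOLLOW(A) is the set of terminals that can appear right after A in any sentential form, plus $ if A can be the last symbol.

We compute FOLLOW(A) using the standard algorithm.
FOLLOW(S) starts with {$}.
FIRST(A) = {1}
FIRST(S) = {1}
FOLLOW(A) = {$, 1}
FOLLOW(S) = {$}
Therefore, FOLLOW(A) = {$, 1}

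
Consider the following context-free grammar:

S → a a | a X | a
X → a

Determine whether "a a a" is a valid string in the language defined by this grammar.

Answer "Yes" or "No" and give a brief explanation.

No - no valid derivation exists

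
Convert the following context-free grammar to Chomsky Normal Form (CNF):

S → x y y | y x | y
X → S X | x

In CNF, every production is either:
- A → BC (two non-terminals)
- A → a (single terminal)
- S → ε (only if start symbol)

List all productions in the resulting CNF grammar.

TX → x; TY → y; S → y; X → x; S → TX X0; X0 → TY TY; S → TY TX; X → S X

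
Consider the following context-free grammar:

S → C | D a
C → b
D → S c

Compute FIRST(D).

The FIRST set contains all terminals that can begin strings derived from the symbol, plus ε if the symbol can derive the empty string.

We compute FIRST(D) using the standard algorithm.
FIRST(C) = {b}
FIRST(D) = {b}
FIRST(S) = {b}
Therefore, FIRST(D) = {b}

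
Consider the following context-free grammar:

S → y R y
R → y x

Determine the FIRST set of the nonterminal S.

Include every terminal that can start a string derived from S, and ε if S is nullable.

We compute FIRST(S) using the standard algorithm.
FIRST(R) = {y}
FIRST(S) = {y}
Therefore, FIRST(S) = {y}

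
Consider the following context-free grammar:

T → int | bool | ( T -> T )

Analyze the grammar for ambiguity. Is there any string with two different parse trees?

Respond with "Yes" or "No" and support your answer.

No - the grammar is unambiguous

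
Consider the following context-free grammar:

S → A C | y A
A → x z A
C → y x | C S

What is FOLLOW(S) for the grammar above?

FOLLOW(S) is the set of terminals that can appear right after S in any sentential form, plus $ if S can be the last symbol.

We compute FOLLOW(S) using the standard algorithm.
FOLLOW(S) starts with {$}.
FIRST(A) = {x}
FIRST(C) = {y}
FIRST(S) = {x, y}
FOLLOW(A) = {$, x, y}
FOLLOW(C) = {$, x, y}
FOLLOW(S) = {$, x, y}
Therefore, FOLLOW(S) = {$, x, y}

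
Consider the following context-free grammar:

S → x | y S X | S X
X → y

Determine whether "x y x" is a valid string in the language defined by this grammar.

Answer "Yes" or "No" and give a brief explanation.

No - no valid derivation exists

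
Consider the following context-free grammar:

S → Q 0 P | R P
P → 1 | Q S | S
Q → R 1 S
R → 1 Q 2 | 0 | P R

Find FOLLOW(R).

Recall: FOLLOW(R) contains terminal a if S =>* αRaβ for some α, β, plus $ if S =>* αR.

We compute FOLLOW(R) using the standard algorithm.
FOLLOW(S) starts with {$}.
FIRST(P) = {0, 1}
FIRST(Q) = {0, 1}
FIRST(R) = {0, 1}
FIRST(S) = {0, 1}
FOLLOW(P) = {$, 0, 1, 2}
FOLLOW(Q) = {0, 1, 2}
FOLLOW(R) = {0, 1}
FOLLOW(S) = {$, 0, 1, 2}
Therefore, FOLLOW(R) = {0, 1}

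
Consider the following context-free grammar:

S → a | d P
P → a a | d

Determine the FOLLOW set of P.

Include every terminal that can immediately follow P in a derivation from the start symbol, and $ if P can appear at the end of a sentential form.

We compute FOLLOW(P) using the standard algorithm.
FOLLOW(S) starts with {$}.
FIRST(P) = {a, d}
FIRST(S) = {a, d}
FOLLOW(P) = {$}
FOLLOW(S) = {$}
Therefore, FOLLOW(P) = {$}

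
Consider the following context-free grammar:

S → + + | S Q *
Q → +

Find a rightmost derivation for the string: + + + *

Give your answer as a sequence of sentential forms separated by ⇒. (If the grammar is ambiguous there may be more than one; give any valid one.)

S ⇒ S Q * ⇒ S + * ⇒ + + + *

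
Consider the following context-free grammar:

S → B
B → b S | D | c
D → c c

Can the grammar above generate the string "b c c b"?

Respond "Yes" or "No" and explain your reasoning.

No - no valid derivation exists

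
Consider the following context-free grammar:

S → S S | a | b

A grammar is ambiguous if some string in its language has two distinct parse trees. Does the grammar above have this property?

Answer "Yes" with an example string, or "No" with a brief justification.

Yes - the string 'a a b b a' has two distinct parse trees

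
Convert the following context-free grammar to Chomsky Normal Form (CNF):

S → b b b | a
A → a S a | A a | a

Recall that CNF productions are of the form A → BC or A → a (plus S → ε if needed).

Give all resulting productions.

TB → b; S → a; TA → a; A → a; S → TB X0; X0 → TB TB; A → TA X1; X1 → S TA; A → A TA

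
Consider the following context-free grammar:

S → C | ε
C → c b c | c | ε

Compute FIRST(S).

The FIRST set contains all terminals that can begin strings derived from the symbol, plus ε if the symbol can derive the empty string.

We compute FIRST(S) using the standard algorithm.
FIRST(C) = {c, ε}
FIRST(S) = {c, ε}
Therefore, FIRST(S) = {c, ε}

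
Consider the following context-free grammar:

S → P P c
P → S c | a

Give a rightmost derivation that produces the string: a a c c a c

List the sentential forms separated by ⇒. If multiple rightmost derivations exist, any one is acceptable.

S ⇒ P P c ⇒ P a c ⇒ S c a c ⇒ P P c c a c ⇒ P a c c a c ⇒ a a c c a c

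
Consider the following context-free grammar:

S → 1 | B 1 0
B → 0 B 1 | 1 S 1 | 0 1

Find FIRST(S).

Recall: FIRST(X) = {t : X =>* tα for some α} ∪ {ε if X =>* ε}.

We compute FIRST(S) using the standard algorithm.
FIRST(B) = {0, 1}
FIRST(S) = {0, 1}
Therefore, FIRST(S) = {0, 1}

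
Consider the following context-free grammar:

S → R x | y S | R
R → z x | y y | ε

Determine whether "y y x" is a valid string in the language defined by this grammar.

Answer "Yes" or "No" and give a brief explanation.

Yes - a valid derivation exists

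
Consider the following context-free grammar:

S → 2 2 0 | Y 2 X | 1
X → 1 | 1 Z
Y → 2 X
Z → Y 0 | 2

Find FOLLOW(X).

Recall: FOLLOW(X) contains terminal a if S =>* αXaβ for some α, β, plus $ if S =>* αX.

We compute FOLLOW(X) using the standard algorithm.
FOLLOW(S) starts with {$}.
FIRST(S) = {1, 2}
FIRST(X) = {1}
FIRST(Y) = {2}
FIRST(Z) = {2}
FOLLOW(S) = {$}
FOLLOW(X) = {$, 0, 2}
FOLLOW(Y) = {0, 2}
FOLLOW(Z) = {$, 0, 2}
Therefore, FOLLOW(X) = {$, 0, 2}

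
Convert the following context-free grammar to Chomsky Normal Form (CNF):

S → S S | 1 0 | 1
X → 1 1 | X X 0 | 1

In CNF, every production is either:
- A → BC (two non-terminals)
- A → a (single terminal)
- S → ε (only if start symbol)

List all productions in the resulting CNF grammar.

T1 → 1; T0 → 0; S → 1; X → 1; S → S S; S → T1 T0; X → T1 T1; X → X X0; X0 → X T0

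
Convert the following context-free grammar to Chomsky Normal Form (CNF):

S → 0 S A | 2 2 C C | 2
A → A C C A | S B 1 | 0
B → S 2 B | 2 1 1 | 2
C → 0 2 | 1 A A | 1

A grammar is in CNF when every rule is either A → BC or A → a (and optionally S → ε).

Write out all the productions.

T0 → 0; T2 → 2; S → 2; T1 → 1; A → 0; B → 2; C → 1; S → T0 X0; X0 → S A; S → T2 X1; X1 → T2 X2; X2 → C C; A → A X3; X3 → C X4; X4 → C A; A → S X5; X5 → B T1; B → S X6; X6 → T2 B; B → T2 X7; X7 → T1 T1; C → T0 T2; C → T1 X8; X8 → A A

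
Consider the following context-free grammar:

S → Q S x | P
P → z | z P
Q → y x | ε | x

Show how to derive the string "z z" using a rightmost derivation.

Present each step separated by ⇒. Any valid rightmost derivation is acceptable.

S ⇒ P ⇒ z P ⇒ z z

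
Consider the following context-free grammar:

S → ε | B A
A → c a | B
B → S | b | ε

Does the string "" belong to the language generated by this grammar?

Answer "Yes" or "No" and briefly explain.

Yes - a valid derivation exists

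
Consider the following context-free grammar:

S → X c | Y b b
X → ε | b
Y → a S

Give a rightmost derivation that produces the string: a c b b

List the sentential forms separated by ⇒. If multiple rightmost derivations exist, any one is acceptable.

S ⇒ Y b b ⇒ a S b b ⇒ a X c b b ⇒ a c b b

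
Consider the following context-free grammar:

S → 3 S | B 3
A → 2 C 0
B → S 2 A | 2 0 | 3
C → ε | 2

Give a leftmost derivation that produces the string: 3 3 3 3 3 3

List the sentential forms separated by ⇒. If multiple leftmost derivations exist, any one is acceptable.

S ⇒ 3 S ⇒ 3 3 S ⇒ 3 3 3 S ⇒ 3 3 3 3 S ⇒ 3 3 3 3 B 3 ⇒ 3 3 3 3 3 3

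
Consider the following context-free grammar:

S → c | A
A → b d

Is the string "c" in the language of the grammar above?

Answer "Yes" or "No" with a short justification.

Yes - a valid derivation exists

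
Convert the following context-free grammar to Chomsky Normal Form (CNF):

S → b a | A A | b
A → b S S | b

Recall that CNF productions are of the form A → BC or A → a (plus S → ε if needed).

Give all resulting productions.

TB → b; TA → a; S → b; A → b; S → TB TA; S → A A; A → TB X0; X0 → S S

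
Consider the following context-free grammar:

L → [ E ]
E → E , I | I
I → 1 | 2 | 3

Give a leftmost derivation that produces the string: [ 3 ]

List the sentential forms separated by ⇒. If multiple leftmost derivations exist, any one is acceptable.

L ⇒ [ E ] ⇒ [ I ] ⇒ [ 3 ]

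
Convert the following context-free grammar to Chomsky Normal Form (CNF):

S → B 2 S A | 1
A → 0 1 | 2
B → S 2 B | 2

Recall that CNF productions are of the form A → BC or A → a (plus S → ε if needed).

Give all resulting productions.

T2 → 2; S → 1; T0 → 0; T1 → 1; A → 2; B → 2; S → B X0; X0 → T2 X1; X1 → S A; A → T0 T1; B → S X2; X2 → T2 B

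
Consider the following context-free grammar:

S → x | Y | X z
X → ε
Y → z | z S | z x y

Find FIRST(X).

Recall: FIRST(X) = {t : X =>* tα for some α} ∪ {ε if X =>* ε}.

We compute FIRST(X) using the standard algorithm.
FIRST(S) = {x, z}
FIRST(X) = {ε}
FIRST(Y) = {z}
Therefore, FIRST(X) = {ε}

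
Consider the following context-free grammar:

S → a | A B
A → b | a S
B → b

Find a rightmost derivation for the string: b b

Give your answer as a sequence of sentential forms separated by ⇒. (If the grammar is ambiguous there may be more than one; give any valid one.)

S ⇒ A B ⇒ A b ⇒ b b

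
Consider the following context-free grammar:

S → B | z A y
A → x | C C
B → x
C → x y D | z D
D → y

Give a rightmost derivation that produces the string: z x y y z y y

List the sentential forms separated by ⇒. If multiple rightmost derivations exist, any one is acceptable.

S ⇒ z A y ⇒ z C C y ⇒ z C z D y ⇒ z C z y y ⇒ z x y D z y y ⇒ z x y y z y y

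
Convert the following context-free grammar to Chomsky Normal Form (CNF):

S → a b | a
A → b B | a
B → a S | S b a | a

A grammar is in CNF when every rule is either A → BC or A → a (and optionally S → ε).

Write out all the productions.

TA → a; TB → b; S → a; A → a; B → a; S → TA TB; A → TB B; B → TA S; B → S X0; X0 → TB TA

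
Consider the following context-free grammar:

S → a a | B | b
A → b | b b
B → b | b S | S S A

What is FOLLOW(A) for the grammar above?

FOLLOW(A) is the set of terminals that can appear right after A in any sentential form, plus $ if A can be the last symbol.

We compute FOLLOW(A) using the standard algorithm.
FOLLOW(S) starts with {$}.
FIRST(A) = {b}
FIRST(B) = {a, b}
FIRST(S) = {a, b}
FOLLOW(A) = {$, a, b}
FOLLOW(B) = {$, a, b}
FOLLOW(S) = {$, a, b}
Therefore, FOLLOW(A) = {$, a, b}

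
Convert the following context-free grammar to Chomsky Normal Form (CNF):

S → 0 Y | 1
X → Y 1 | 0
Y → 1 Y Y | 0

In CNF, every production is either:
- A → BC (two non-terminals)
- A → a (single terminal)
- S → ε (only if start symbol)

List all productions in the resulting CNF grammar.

T0 → 0; S → 1; T1 → 1; X → 0; Y → 0; S → T0 Y; X → Y T1; Y → T1 X0; X0 → Y Y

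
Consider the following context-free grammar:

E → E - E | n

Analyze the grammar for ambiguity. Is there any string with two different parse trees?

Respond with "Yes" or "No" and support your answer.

Yes - the string 'n - n - n - n - n - n' has two distinct parse trees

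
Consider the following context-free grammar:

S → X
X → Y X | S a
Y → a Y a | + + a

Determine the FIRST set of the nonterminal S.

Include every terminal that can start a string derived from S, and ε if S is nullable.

We compute FIRST(S) using the standard algorithm.
FIRST(S) = {+, a}
FIRST(X) = {+, a}
FIRST(Y) = {+, a}
Therefore, FIRST(S) = {+, a}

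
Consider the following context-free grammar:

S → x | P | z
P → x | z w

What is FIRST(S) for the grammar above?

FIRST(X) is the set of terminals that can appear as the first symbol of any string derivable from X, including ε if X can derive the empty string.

We compute FIRST(S) using the standard algorithm.
FIRST(P) = {x, z}
FIRST(S) = {x, z}
Therefore, FIRST(S) = {x, z}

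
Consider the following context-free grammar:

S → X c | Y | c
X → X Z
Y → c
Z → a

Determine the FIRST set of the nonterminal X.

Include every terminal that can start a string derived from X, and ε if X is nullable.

We compute FIRST(X) using the standard algorithm.
FIRST(S) = {c}
FIRST(X) = {}
FIRST(Y) = {c}
FIRST(Z) = {a}
Therefore, FIRST(X) = {}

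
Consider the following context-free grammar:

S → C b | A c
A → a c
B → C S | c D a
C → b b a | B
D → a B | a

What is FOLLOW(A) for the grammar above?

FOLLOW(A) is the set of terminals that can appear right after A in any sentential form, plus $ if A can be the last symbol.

We compute FOLLOW(A) using the standard algorithm.
FOLLOW(S) starts with {$}.
FIRST(A) = {a}
FIRST(B) = {b, c}
FIRST(C) = {b, c}
FIRST(D) = {a}
FIRST(S) = {a, b, c}
FOLLOW(A) = {c}
FOLLOW(B) = {a, b, c}
FOLLOW(C) = {a, b, c}
FOLLOW(D) = {a}
FOLLOW(S) = {$, a, b, c}
Therefore, FOLLOW(A) = {c}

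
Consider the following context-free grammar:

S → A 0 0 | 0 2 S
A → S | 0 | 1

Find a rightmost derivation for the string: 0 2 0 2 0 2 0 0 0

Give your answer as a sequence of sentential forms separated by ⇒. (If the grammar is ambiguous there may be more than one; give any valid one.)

S ⇒ 0 2 S ⇒ 0 2 0 2 S ⇒ 0 2 0 2 0 2 S ⇒ 0 2 0 2 0 2 A 0 0 ⇒ 0 2 0 2 0 2 0 0 0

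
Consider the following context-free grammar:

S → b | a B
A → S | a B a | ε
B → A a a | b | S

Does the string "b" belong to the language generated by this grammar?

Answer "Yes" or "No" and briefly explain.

Yes - a valid derivation exists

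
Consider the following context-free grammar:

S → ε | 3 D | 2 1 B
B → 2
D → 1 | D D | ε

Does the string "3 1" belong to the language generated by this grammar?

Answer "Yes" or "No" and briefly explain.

Yes - a valid derivation exists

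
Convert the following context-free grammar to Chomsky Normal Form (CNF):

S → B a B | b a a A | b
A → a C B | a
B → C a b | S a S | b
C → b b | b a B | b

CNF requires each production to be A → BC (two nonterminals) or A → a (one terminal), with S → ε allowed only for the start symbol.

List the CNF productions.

TA → a; TB → b; S → b; A → a; B → b; C → b; S → B X0; X0 → TA B; S → TB X1; X1 → TA X2; X2 → TA A; A → TA X3; X3 → C B; B → C X4; X4 → TA TB; B → S X5; X5 → TA S; C → TB TB; C → TB X6; X6 → TA B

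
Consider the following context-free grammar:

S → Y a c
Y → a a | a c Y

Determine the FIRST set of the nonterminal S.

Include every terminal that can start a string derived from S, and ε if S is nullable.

We compute FIRST(S) using the standard algorithm.
FIRST(S) = {a}
FIRST(Y) = {a}
Therefore, FIRST(S) = {a}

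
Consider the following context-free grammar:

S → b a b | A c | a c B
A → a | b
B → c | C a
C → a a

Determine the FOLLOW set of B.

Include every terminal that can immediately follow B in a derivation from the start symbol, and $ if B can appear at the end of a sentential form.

We compute FOLLOW(B) using the standard algorithm.
FOLLOW(S) starts with {$}.
FIRST(A) = {a, b}
FIRST(B) = {a, c}
FIRST(C) = {a}
FIRST(S) = {a, b}
FOLLOW(A) = {c}
FOLLOW(B) = {$}
FOLLOW(C) = {a}
FOLLOW(S) = {$}
Therefore, FOLLOW(B) = {$}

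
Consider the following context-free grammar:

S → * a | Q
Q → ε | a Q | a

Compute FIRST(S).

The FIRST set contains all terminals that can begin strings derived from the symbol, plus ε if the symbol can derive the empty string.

We compute FIRST(S) using the standard algorithm.
FIRST(Q) = {a, ε}
FIRST(S) = {*, a, ε}
Therefore, FIRST(S) = {*, a, ε}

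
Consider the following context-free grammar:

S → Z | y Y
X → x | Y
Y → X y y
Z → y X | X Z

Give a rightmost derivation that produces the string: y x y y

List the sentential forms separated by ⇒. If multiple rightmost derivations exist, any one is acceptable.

S ⇒ y Y ⇒ y X y y ⇒ y x y y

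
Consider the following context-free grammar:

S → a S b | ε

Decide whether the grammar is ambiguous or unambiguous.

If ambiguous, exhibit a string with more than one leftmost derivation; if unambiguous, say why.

Unambiguous - every string in the language has a unique leftmost derivation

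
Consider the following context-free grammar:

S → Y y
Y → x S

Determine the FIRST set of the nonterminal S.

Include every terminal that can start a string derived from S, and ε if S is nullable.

We compute FIRST(S) using the standard algorithm.
FIRST(S) = {x}
FIRST(Y) = {x}
Therefore, FIRST(S) = {x}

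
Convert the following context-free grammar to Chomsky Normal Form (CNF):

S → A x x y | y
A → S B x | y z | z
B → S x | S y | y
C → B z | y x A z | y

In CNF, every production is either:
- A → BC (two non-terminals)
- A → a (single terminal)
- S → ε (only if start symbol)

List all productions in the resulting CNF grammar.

TX → x; TY → y; S → y; TZ → z; A → z; B → y; C → y; S → A X0; X0 → TX X1; X1 → TX TY; A → S X2; X2 → B TX; A → TY TZ; B → S TX; B → S TY; C → B TZ; C → TY X3; X3 → TX X4; X4 → A TZ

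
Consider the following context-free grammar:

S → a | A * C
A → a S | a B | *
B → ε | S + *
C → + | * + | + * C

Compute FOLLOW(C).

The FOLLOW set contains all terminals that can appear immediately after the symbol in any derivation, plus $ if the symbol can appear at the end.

We compute FOLLOW(C) using the standard algorithm.
FOLLOW(S) starts with {$}.
FIRST(A) = {*, a}
FIRST(B) = {*, a, ε}
FIRST(C) = {*, +}
FIRST(S) = {*, a}
FOLLOW(A) = {*}
FOLLOW(B) = {*}
FOLLOW(C) = {$, *, +}
FOLLOW(S) = {$, *, +}
Therefore, FOLLOW(C) = {$, *, +}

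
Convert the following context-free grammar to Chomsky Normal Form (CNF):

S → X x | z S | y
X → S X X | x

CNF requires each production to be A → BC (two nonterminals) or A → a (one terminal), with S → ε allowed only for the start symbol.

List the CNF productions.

TX → x; TZ → z; S → y; X → x; S → X TX; S → TZ S; X → S X0; X0 → X X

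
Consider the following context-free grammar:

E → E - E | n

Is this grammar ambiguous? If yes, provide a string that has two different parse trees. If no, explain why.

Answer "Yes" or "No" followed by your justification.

Yes - the string 'n - n - n - n' has two distinct leftmost derivations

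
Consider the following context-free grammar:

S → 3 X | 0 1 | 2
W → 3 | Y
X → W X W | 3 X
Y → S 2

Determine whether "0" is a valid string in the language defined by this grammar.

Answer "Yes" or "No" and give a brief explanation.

No - no valid derivation exists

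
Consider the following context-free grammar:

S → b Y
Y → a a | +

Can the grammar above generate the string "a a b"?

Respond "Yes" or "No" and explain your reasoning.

No - no valid derivation exists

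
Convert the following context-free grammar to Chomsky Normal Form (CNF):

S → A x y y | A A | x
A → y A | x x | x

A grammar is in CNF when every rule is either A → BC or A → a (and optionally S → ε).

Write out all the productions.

TX → x; TY → y; S → x; A → x; S → A X0; X0 → TX X1; X1 → TY TY; S → A A; A → TY A; A → TX TX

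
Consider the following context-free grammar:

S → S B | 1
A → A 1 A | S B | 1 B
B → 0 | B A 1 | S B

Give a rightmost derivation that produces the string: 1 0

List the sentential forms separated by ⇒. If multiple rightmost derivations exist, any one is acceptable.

S ⇒ S B ⇒ S 0 ⇒ 1 0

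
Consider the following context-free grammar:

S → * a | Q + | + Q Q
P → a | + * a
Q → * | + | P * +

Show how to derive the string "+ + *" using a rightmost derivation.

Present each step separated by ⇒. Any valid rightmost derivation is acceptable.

S ⇒ + Q Q ⇒ + Q * ⇒ + + *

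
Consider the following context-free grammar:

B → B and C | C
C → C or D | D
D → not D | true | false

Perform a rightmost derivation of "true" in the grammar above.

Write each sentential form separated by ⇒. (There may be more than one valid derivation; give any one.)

B ⇒ C ⇒ D ⇒ true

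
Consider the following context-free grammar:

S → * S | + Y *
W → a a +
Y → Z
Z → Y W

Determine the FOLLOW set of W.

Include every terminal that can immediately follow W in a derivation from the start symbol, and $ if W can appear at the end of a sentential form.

We compute FOLLOW(W) using the standard algorithm.
FOLLOW(S) starts with {$}.
FIRST(S) = {*, +}
FIRST(W) = {a}
FIRST(Y) = {}
FIRST(Z) = {}
FOLLOW(S) = {$}
FOLLOW(W) = {*, a}
FOLLOW(Y) = {*, a}
FOLLOW(Z) = {*, a}
Therefore, FOLLOW(W) = {*, a}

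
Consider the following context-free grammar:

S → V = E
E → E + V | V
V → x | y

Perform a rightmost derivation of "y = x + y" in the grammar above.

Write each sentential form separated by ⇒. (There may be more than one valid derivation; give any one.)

S ⇒ V = E ⇒ V = E + V ⇒ V = E + y ⇒ V = V + y ⇒ V = x + y ⇒ y = x + y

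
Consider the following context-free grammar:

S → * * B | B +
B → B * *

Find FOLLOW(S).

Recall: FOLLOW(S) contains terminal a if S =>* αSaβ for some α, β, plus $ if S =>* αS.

We compute FOLLOW(S) using the standard algorithm.
FOLLOW(S) starts with {$}.
FIRST(B) = {}
FIRST(S) = {*}
FOLLOW(B) = {$, *, +}
FOLLOW(S) = {$}
Therefore, FOLLOW(S) = {$}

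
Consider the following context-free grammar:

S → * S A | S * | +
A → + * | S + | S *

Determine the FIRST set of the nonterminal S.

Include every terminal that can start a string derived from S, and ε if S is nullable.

We compute FIRST(S) using the standard algorithm.
FIRST(A) = {*, +}
FIRST(S) = {*, +}
Therefore, FIRST(S) = {*, +}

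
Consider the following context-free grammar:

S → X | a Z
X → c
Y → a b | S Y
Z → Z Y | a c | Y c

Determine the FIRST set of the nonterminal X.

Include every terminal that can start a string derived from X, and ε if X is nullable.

We compute FIRST(X) using the standard algorithm.
FIRST(S) = {a, c}
FIRST(X) = {c}
FIRST(Y) = {a, c}
FIRST(Z) = {a, c}
Therefore, FIRST(X) = {c}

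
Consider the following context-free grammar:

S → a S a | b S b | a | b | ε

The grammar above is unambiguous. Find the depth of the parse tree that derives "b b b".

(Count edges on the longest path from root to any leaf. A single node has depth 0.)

2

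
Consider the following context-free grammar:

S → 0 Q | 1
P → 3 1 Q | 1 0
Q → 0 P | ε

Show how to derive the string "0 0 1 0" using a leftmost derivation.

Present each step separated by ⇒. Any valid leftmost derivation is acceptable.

S ⇒ 0 Q ⇒ 0 0 P ⇒ 0 0 1 0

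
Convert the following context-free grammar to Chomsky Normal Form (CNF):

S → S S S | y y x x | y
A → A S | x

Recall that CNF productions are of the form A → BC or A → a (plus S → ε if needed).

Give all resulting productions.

TY → y; TX → x; S → y; A → x; S → S X0; X0 → S S; S → TY X1; X1 → TY X2; X2 → TX TX; A → A S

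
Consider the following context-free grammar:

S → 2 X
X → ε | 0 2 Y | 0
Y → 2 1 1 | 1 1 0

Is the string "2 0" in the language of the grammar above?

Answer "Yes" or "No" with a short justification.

Yes - a valid derivation exists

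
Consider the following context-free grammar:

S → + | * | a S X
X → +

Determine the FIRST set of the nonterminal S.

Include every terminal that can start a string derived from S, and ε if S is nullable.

We compute FIRST(S) using the standard algorithm.
FIRST(S) = {*, +, a}
FIRST(X) = {+}
Therefore, FIRST(S) = {*, +, a}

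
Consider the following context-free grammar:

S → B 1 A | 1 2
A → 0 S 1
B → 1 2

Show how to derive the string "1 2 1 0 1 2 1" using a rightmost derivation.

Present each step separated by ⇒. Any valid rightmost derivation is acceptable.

S ⇒ B 1 A ⇒ B 1 0 S 1 ⇒ B 1 0 1 2 1 ⇒ 1 2 1 0 1 2 1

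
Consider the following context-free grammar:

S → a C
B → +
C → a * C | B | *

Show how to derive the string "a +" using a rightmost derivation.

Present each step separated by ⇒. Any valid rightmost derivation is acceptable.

S ⇒ a C ⇒ a B ⇒ a +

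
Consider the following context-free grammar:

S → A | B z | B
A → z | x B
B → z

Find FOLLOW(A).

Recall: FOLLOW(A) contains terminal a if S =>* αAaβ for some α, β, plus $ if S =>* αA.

We compute FOLLOW(A) using the standard algorithm.
FOLLOW(S) starts with {$}.
FIRST(A) = {x, z}
FIRST(B) = {z}
FIRST(S) = {x, z}
FOLLOW(A) = {$}
FOLLOW(B) = {$, z}
FOLLOW(S) = {$}
Therefore, FOLLOW(A) = {$}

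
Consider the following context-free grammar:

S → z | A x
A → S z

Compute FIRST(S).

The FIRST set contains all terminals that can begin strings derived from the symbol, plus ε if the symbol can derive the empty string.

We compute FIRST(S) using the standard algorithm.
FIRST(A) = {z}
FIRST(S) = {z}
Therefore, FIRST(S) = {z}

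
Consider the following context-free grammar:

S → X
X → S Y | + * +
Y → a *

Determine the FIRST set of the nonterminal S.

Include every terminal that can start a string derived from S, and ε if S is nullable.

We compute FIRST(S) using the standard algorithm.
FIRST(S) = {+}
FIRST(X) = {+}
FIRST(Y) = {a}
Therefore, FIRST(S) = {+}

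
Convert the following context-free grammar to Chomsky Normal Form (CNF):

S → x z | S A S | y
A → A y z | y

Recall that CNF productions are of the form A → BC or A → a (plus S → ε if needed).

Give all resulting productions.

TX → x; TZ → z; S → y; TY → y; A → y; S → TX TZ; S → S X0; X0 → A S; A → A X1; X1 → TY TZ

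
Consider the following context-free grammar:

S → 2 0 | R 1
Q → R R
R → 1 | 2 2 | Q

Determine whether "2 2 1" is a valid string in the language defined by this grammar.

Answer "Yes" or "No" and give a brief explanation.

Yes - a valid derivation exists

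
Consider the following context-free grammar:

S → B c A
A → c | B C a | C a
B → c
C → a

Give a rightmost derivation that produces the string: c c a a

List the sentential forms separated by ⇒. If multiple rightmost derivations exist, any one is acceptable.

S ⇒ B c A ⇒ B c C a ⇒ B c a a ⇒ c c a a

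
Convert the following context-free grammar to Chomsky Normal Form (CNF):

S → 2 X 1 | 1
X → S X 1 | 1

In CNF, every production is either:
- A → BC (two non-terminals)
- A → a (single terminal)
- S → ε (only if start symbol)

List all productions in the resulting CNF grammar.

T2 → 2; T1 → 1; S → 1; X → 1; S → T2 X0; X0 → X T1; X → S X1; X1 → X T1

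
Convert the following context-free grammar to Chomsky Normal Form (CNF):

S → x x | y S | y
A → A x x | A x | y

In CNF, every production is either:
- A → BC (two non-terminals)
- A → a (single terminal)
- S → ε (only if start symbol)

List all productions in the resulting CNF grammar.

TX → x; TY → y; S → y; A → y; S → TX TX; S → TY S; A → A X0; X0 → TX TX; A → A TX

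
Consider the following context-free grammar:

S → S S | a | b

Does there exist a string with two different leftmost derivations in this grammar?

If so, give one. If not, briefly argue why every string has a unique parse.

Yes - the string 'a b a b b a' has two distinct leftmost derivations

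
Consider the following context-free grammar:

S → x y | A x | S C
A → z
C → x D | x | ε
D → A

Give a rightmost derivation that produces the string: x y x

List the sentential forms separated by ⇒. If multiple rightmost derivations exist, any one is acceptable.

S ⇒ S C ⇒ S x ⇒ x y x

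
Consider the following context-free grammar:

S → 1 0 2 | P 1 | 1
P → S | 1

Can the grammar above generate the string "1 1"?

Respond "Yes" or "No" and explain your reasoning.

Yes - a valid derivation exists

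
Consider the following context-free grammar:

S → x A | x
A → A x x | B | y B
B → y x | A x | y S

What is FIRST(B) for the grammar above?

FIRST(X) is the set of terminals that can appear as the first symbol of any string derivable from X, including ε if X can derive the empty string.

We compute FIRST(B) using the standard algorithm.
FIRST(A) = {y}
FIRST(B) = {y}
FIRST(S) = {x}
Therefore, FIRST(B) = {y}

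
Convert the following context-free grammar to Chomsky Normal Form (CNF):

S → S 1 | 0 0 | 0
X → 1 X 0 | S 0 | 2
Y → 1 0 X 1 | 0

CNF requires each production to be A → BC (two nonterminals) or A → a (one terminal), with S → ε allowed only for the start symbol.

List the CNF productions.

T1 → 1; T0 → 0; S → 0; X → 2; Y → 0; S → S T1; S → T0 T0; X → T1 X0; X0 → X T0; X → S T0; Y → T1 X1; X1 → T0 X2; X2 → X T1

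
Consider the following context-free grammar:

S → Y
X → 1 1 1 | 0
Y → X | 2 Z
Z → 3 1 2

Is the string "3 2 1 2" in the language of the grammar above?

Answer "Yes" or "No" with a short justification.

No - no valid derivation exists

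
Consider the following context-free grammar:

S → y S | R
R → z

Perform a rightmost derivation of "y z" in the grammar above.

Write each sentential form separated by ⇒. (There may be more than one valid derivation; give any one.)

S ⇒ y S ⇒ y R ⇒ y z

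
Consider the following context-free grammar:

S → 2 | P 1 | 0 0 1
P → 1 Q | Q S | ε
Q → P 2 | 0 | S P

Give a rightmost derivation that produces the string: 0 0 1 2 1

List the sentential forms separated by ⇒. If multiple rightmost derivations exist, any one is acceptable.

S ⇒ P 1 ⇒ Q S 1 ⇒ Q 2 1 ⇒ S P 2 1 ⇒ S 2 1 ⇒ 0 0 1 2 1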